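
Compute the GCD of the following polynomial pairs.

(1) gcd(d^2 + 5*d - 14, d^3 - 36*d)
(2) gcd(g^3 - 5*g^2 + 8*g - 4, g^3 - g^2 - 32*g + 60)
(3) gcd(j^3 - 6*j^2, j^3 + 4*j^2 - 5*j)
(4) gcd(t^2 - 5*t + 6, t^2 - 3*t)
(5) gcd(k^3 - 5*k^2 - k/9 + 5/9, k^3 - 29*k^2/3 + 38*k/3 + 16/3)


(1) = gcd((d - 2)*(d + 7), d*(d - 6)*(d + 6)) = 1
(2) = g - 2
(3) = j
(4) = gcd((t - 3)*(t - 2), t*(t - 3)) = t - 3
(5) = k + 1/3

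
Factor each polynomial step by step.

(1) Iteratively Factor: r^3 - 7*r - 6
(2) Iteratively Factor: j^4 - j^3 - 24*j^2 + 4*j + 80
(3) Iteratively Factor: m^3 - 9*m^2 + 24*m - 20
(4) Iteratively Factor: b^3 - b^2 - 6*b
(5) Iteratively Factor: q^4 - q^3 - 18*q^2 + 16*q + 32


(1) = (r + 2)*(r^2 - 2*r - 3) = (r - 3)*(r + 2)*(r + 1)
(2) = (j - 5)*(j^3 + 4*j^2 - 4*j - 16) = (j - 5)*(j - 2)*(j^2 + 6*j + 8) = (j - 5)*(j - 2)*(j + 4)*(j + 2)
(3) = (m - 5)*(m^2 - 4*m + 4) = (m - 5)*(m - 2)*(m - 2)
(4) = (b + 2)*(b^2 - 3*b) = b*(b + 2)*(b - 3)
(5) = (q - 4)*(q^3 + 3*q^2 - 6*q - 8) = (q - 4)*(q - 2)*(q^2 + 5*q + 4) = (q - 4)*(q - 2)*(q + 4)*(q + 1)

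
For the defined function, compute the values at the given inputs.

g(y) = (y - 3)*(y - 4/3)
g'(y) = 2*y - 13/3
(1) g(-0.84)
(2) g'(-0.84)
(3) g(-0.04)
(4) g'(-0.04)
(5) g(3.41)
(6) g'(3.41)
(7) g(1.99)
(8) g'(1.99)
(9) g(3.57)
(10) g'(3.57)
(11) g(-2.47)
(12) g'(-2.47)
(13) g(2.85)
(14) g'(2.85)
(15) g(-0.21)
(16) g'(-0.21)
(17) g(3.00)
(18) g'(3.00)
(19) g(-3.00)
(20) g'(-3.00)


(1) = 8.35
(2) = -6.01
(3) = 4.17
(4) = -4.41
(5) = 0.85
(6) = 2.49
(7) = -0.66
(8) = -0.35
(9) = 1.27
(10) = 2.81
(11) = 20.80
(12) = -9.27
(13) = -0.23
(14) = 1.37
(15) = 4.95
(16) = -4.75
(17) = 0.00
(18) = 1.67
(19) = 26.00
(20) = -10.33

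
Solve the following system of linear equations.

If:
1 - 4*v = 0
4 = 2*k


Then:
k = 2
v = 1/4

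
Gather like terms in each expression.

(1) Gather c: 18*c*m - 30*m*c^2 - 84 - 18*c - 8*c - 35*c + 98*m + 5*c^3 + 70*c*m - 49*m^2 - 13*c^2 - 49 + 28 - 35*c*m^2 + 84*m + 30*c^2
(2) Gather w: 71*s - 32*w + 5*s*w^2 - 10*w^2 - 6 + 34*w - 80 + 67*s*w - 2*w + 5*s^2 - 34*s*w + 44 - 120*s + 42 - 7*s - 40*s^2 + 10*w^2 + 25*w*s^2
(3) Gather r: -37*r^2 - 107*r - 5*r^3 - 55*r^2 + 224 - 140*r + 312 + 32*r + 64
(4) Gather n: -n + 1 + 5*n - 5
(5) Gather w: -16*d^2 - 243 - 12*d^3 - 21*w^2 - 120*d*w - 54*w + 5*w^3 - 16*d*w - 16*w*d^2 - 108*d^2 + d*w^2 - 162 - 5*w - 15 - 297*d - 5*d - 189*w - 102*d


(1) = 5*c^3 + c^2*(17 - 30*m) + c*(-35*m^2 + 88*m - 61) - 49*m^2 + 182*m - 105
(2) = -35*s^2 + 5*s*w^2 - 56*s + w*(25*s^2 + 33*s)
(3) = -5*r^3 - 92*r^2 - 215*r + 600
(4) = 4*n - 4
(5) = -12*d^3 - 124*d^2 - 404*d + 5*w^3 + w^2*(d - 21) + w*(-16*d^2 - 136*d - 248) - 420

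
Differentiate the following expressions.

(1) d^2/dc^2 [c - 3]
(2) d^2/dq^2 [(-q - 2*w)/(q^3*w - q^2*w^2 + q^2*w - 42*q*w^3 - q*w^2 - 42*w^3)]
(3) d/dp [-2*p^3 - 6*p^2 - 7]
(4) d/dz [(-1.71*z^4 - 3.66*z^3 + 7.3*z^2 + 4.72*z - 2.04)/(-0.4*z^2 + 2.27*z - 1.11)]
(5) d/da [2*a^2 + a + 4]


(1) = 0
(2) = 2*((q + 2*w)*(-3*q^2 + 2*q*w - 2*q + 42*w^2 + w)^2 + (3*q^2 - 2*q*w + 2*q - 42*w^2 - w + (q + 2*w)*(3*q - w + 1))*(-q^3 + q^2*w - q^2 + 42*q*w^2 + q*w + 42*w^2))/(w*(-q^3 + q^2*w - q^2 + 42*q*w^2 + q*w + 42*w^2)^3)
(3) = 6*p*(-p - 2)
(4) = (1.368*z^5 - 10.1811*z^4 - 9.024*z^3 + 30.6468*z^2 - 17.838*z - 0.6084)/(0.16*z^4 - 1.816*z^3 + 6.0409*z^2 - 5.0394*z + 1.2321)
(5) = 4*a + 1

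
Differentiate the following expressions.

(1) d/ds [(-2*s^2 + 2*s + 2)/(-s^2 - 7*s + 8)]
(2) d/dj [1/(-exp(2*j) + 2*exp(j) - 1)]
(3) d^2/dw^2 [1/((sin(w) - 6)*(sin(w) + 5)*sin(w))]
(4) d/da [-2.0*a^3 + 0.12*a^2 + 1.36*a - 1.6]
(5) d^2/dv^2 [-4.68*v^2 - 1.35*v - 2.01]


(1) = 2*(8*s^2 - 14*s + 15)/(s^4 + 14*s^3 + 33*s^2 - 112*s + 64)
(2) = 2*(exp(j) - 1)*exp(j)/(exp(2*j) - 2*exp(j) + 1)^2
(3) = (-9*sin(w)^3 + 11*sin(w)^2 + 68*sin(w) - 106 - 1074/sin(w) + 180/sin(w)^2 + 1800/sin(w)^3)/((sin(w) - 6)^3*(sin(w) + 5)^3)
(4) = -6.0*a^2 + 0.24*a + 1.36
(5) = -9.36000000000000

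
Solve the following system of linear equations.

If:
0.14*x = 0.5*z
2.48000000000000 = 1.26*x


Then:
x = 1.97
z = 0.55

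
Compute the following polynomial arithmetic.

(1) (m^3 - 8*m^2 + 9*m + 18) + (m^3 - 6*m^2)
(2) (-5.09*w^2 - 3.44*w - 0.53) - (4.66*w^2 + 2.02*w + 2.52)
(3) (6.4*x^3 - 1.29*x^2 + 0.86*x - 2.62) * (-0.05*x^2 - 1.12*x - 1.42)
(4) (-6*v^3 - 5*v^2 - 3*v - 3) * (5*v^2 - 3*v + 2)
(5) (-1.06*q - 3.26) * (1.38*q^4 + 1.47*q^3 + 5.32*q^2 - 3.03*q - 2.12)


(1) = 2*m^3 - 14*m^2 + 9*m + 18
(2) = -9.75*w^2 - 5.46*w - 3.05
(3) = -0.32*x^5 - 7.1035*x^4 - 7.6862*x^3 + 0.9996*x^2 + 1.7132*x + 3.7204
(4) = -30*v^5 - 7*v^4 - 12*v^3 - 16*v^2 + 3*v - 6
(5) = -1.4628*q^5 - 6.057*q^4 - 10.4314*q^3 - 14.1314*q^2 + 12.125*q + 6.9112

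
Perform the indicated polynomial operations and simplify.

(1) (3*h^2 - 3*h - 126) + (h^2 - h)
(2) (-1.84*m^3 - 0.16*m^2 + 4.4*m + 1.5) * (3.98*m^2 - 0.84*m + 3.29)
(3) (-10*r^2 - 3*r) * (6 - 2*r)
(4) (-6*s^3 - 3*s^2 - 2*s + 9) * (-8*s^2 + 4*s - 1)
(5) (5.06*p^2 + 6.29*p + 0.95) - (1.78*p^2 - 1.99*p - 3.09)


(1) = 4*h^2 - 4*h - 126
(2) = -7.3232*m^5 + 0.9088*m^4 + 11.5928*m^3 + 1.7476*m^2 + 13.216*m + 4.935
(3) = 20*r^3 - 54*r^2 - 18*r
(4) = 48*s^5 + 10*s^3 - 77*s^2 + 38*s - 9
(5) = 3.28*p^2 + 8.28*p + 4.04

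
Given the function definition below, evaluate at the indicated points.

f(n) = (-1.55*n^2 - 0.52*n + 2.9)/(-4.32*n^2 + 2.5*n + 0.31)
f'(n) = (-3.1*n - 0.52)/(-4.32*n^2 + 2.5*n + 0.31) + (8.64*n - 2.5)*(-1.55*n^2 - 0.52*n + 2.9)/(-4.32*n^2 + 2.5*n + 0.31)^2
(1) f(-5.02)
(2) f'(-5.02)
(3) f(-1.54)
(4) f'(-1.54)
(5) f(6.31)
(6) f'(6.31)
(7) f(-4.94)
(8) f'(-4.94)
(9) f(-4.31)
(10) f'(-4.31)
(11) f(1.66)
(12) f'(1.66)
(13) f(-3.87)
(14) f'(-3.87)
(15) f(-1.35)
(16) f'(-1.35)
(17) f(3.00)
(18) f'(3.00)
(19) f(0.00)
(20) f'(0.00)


(1) = 0.28
(2) = -0.02
(3) = -0.00
(4) = -0.31
(5) = 0.40
(6) = -0.00
(7) = 0.28
(8) = -0.02
(9) = 0.26
(10) = -0.03
(11) = 0.30
(12) = 0.28
(13) = 0.25
(14) = -0.04
(15) = -0.07
(16) = -0.43
(17) = 0.41
(18) = 0.01
(19) = 9.35
(20) = -77.12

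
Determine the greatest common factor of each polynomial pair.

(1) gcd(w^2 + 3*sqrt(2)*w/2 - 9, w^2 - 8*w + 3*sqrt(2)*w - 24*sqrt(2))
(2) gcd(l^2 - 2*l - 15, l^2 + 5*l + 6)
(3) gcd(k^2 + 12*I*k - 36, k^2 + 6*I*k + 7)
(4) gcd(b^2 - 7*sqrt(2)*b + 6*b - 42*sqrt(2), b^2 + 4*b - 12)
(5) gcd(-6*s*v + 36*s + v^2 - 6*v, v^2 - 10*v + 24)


(1) = gcd((w - 3*sqrt(2)/2)*(w + 3*sqrt(2)), (w - 8)*(w + 3*sqrt(2))) = w + 3*sqrt(2)
(2) = l + 3
(3) = gcd((k + 6*I)^2, (k - I)*(k + 7*I)) = 1
(4) = b + 6
(5) = v - 6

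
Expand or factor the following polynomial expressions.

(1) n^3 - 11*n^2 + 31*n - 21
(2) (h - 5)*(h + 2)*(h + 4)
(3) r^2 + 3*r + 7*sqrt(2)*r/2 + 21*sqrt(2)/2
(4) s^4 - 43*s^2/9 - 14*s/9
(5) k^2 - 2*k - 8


(1) = (n - 7)*(n - 3)*(n - 1)
(2) = h^3 + h^2 - 22*h - 40
(3) = (r + 3)*(r + 7*sqrt(2)/2)
(4) = s*(s - 7/3)*(s + 1/3)*(s + 2)
(5) = (k - 4)*(k + 2)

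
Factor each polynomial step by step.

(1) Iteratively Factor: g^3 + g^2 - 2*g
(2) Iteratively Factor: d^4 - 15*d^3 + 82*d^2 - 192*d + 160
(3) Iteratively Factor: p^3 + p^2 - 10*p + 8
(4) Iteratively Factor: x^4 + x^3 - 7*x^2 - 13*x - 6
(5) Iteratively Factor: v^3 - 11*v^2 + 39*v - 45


(1) = (g - 1)*(g^2 + 2*g) = g*(g - 1)*(g + 2)
(2) = (d - 4)*(d^3 - 11*d^2 + 38*d - 40) = (d - 4)*(d - 2)*(d^2 - 9*d + 20) = (d - 4)^2*(d - 2)*(d - 5)
(3) = (p - 1)*(p^2 + 2*p - 8) = (p - 2)*(p - 1)*(p + 4)
(4) = (x - 3)*(x^3 + 4*x^2 + 5*x + 2) = (x - 3)*(x + 1)*(x^2 + 3*x + 2) = (x - 3)*(x + 1)^2*(x + 2)
(5) = (v - 5)*(v^2 - 6*v + 9) = (v - 5)*(v - 3)*(v - 3)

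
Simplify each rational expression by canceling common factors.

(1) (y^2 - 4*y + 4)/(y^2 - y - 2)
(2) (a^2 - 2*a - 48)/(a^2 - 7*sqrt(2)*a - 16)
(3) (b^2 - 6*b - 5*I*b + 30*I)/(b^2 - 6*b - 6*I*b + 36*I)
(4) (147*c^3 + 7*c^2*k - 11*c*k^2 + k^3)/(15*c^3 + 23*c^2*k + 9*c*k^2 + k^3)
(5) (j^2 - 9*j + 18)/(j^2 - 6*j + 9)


(1) = (y - 2)/(y + 1)
(2) = (a^2 - 2*a - 48)/(a^2 - 7*sqrt(2)*a - 16)
(3) = (b - 5*I)/(b - 6*I)
(4) = (49*c^2 - 14*c*k + k^2)/(5*c^2 + 6*c*k + k^2)
(5) = (j - 6)/(j - 3)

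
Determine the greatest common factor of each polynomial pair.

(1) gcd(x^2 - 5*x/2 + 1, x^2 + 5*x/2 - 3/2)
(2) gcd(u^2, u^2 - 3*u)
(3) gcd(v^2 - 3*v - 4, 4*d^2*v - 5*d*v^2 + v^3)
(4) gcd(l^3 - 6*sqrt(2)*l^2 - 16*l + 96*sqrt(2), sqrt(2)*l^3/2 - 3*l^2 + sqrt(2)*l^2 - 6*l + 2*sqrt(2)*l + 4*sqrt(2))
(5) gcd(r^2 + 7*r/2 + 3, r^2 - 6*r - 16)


(1) = gcd((x - 2)*(x - 1/2), (x - 1/2)*(x + 3)) = x - 1/2
(2) = u
(3) = 1
(4) = 1
(5) = r + 2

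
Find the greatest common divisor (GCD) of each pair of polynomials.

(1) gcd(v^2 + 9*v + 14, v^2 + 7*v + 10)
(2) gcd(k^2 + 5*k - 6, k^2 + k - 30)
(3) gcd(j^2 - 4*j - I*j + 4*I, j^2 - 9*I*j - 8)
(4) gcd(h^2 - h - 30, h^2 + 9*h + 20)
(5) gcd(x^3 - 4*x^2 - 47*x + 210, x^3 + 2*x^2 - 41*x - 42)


(1) = gcd((v + 2)*(v + 7), (v + 2)*(v + 5)) = v + 2
(2) = k + 6
(3) = j - I
(4) = h + 5
(5) = x^2 + x - 42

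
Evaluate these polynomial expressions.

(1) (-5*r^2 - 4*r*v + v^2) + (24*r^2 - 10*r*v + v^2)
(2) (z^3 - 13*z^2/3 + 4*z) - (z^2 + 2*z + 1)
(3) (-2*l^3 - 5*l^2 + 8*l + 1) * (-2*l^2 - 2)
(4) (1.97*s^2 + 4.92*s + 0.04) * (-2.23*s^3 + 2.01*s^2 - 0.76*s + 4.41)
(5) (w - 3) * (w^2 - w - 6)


(1) = 19*r^2 - 14*r*v + 2*v^2
(2) = z^3 - 16*z^2/3 + 2*z - 1
(3) = 4*l^5 + 10*l^4 - 12*l^3 + 8*l^2 - 16*l - 2
(4) = -4.3931*s^5 - 7.0119*s^4 + 8.3028*s^3 + 5.0289*s^2 + 21.6668*s + 0.1764
(5) = w^3 - 4*w^2 - 3*w + 18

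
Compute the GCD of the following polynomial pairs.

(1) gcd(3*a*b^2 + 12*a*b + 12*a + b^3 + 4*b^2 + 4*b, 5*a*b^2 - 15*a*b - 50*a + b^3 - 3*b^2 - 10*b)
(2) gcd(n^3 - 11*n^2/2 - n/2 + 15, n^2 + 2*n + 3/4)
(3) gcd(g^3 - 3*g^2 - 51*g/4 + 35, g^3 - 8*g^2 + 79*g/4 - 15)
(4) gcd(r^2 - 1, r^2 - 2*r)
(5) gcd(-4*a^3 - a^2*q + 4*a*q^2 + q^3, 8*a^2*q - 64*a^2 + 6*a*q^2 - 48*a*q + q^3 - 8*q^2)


(1) = gcd((3*a + b)*(b + 2)^2, (5*a + b)*(b - 5)*(b + 2)) = b + 2
(2) = n + 3/2
(3) = gcd((g - 4)*(g - 5/2)*(g + 7/2), (g - 4)*(g - 5/2)*(g - 3/2)) = g^2 - 13*g/2 + 10
(4) = gcd((r - 1)*(r + 1), r*(r - 2)) = 1
(5) = 4*a + q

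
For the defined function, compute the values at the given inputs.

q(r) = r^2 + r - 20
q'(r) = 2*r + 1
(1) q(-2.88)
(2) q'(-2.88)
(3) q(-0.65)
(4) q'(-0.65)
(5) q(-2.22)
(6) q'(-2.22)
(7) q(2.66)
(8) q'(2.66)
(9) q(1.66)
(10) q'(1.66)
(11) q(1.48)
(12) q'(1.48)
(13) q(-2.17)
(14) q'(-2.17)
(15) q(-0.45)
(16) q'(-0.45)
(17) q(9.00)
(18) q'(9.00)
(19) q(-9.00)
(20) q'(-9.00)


(1) = -14.59
(2) = -4.76
(3) = -20.23
(4) = -0.30
(5) = -17.29
(6) = -3.44
(7) = -10.26
(8) = 6.32
(9) = -15.58
(10) = 4.32
(11) = -16.33
(12) = 3.96
(13) = -17.46
(14) = -3.34
(15) = -20.25
(16) = 0.10
(17) = 70.00
(18) = 19.00
(19) = 52.00
(20) = -17.00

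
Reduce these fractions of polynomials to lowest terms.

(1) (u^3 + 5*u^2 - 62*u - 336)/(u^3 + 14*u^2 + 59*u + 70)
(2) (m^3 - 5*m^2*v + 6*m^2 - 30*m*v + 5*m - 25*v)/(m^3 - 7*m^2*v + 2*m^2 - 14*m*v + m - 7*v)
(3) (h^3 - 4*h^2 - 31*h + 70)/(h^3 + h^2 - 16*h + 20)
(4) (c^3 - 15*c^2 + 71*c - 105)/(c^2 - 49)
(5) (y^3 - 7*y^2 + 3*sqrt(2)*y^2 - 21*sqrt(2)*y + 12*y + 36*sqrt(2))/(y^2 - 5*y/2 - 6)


(1) = (u^2 - 2*u - 48)/(u^2 + 7*u + 10)
(2) = (-m^2 + 5*m*v - 5*m + 25*v)/(-m^2 + 7*m*v - m + 7*v)
(3) = (h - 7)/(h - 2)
(4) = (c^2 - 8*c + 15)/(c + 7)
(5) = (2*y^2 + y*(-6 + 6*sqrt(2)) - 18*sqrt(2))/(2*y + 3)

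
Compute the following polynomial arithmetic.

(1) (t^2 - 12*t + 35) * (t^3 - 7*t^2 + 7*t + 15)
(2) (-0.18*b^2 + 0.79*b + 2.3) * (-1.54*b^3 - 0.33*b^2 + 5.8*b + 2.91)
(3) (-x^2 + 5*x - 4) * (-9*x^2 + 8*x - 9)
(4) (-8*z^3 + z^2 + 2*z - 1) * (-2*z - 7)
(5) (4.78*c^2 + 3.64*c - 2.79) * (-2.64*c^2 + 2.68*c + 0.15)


(1) = t^5 - 19*t^4 + 126*t^3 - 314*t^2 + 65*t + 525
(2) = 0.2772*b^5 - 1.1572*b^4 - 4.8467*b^3 + 3.2992*b^2 + 15.6389*b + 6.693
(3) = 9*x^4 - 53*x^3 + 85*x^2 - 77*x + 36
(4) = 16*z^4 + 54*z^3 - 11*z^2 - 12*z + 7
(5) = -12.6192*c^4 + 3.2008*c^3 + 17.8378*c^2 - 6.9312*c - 0.4185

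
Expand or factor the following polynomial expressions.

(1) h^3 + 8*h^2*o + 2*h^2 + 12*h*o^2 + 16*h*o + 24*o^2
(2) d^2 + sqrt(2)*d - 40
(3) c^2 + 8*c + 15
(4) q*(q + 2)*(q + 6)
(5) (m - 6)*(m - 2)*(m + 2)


(1) = (h + 2)*(h + 2*o)*(h + 6*o)
(2) = (d - 4*sqrt(2))*(d + 5*sqrt(2))
(3) = (c + 3)*(c + 5)
(4) = q^3 + 8*q^2 + 12*q
(5) = m^3 - 6*m^2 - 4*m + 24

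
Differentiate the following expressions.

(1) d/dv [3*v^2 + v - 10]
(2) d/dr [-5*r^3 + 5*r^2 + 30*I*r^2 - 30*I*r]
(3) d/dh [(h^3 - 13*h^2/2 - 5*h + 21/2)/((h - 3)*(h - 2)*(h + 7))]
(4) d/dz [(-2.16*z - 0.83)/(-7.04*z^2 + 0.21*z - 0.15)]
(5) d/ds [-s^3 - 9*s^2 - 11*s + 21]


(1) = 6*v + 1
(2) = -15*r^2 + r*(10 + 60*I) - 30*I
(3) = (17*h^4 - 96*h^3 + 586*h^2 - 1176*h + 189)/(2*(h^6 + 4*h^5 - 54*h^4 - 32*h^3 + 1009*h^2 - 2436*h + 1764))
(4) = (-15.2064*z^2 - 11.6864*z + 0.4983)/(49.5616*z^4 - 2.9568*z^3 + 2.1561*z^2 - 0.063*z + 0.0225)
(5) = -3*s^2 - 18*s - 11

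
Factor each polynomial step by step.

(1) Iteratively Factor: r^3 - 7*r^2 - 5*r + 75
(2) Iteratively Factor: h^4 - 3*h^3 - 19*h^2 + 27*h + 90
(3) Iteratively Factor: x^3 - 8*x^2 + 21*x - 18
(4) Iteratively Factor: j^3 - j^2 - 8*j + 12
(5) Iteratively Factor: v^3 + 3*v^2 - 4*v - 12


(1) = (r - 5)*(r^2 - 2*r - 15) = (r - 5)^2*(r + 3)
(2) = (h - 5)*(h^3 + 2*h^2 - 9*h - 18) = (h - 5)*(h - 3)*(h^2 + 5*h + 6) = (h - 5)*(h - 3)*(h + 3)*(h + 2)
(3) = (x - 3)*(x^2 - 5*x + 6) = (x - 3)^2*(x - 2)
(4) = (j + 3)*(j^2 - 4*j + 4) = (j - 2)*(j + 3)*(j - 2)
(5) = (v - 2)*(v^2 + 5*v + 6) = (v - 2)*(v + 2)*(v + 3)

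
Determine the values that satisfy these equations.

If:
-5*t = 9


Then:
t = -9/5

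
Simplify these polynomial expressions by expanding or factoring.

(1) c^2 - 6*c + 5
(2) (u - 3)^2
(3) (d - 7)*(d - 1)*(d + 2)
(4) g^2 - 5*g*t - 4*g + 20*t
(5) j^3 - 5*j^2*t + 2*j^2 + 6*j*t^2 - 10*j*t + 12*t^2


(1) = (c - 5)*(c - 1)
(2) = u^2 - 6*u + 9
(3) = d^3 - 6*d^2 - 9*d + 14
(4) = (g - 4)*(g - 5*t)
(5) = (j + 2)*(j - 3*t)*(j - 2*t)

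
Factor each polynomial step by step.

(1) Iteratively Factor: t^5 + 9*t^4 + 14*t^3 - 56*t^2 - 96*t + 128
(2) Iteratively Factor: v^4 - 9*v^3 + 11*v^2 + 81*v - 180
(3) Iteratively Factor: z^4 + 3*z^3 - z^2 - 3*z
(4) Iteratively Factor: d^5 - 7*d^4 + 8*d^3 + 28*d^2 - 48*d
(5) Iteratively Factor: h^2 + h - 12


(1) = (t + 4)*(t^4 + 5*t^3 - 6*t^2 - 32*t + 32) = (t + 4)^2*(t^3 + t^2 - 10*t + 8) = (t - 1)*(t + 4)^2*(t^2 + 2*t - 8) = (t - 2)*(t - 1)*(t + 4)^2*(t + 4)
(2) = (v - 5)*(v^3 - 4*v^2 - 9*v + 36) = (v - 5)*(v + 3)*(v^2 - 7*v + 12) = (v - 5)*(v - 4)*(v + 3)*(v - 3)
(3) = (z + 3)*(z^3 - z) = (z + 1)*(z + 3)*(z^2 - z) = z*(z + 1)*(z + 3)*(z - 1)
(4) = (d - 2)*(d^4 - 5*d^3 - 2*d^2 + 24*d) = (d - 4)*(d - 2)*(d^3 - d^2 - 6*d) = (d - 4)*(d - 2)*(d + 2)*(d^2 - 3*d) = (d - 4)*(d - 3)*(d - 2)*(d + 2)*(d)
(5) = (h + 4)*(h - 3)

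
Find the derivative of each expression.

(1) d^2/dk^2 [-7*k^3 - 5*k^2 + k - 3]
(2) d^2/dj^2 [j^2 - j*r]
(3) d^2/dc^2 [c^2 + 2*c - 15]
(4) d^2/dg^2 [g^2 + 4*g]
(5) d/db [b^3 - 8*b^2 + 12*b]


(1) = -42*k - 10
(2) = 2
(3) = 2
(4) = 2
(5) = 3*b^2 - 16*b + 12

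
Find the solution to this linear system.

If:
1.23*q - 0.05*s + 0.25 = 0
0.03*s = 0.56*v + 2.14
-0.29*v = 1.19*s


Then:
q = -0.17
s = 0.92
v = -3.77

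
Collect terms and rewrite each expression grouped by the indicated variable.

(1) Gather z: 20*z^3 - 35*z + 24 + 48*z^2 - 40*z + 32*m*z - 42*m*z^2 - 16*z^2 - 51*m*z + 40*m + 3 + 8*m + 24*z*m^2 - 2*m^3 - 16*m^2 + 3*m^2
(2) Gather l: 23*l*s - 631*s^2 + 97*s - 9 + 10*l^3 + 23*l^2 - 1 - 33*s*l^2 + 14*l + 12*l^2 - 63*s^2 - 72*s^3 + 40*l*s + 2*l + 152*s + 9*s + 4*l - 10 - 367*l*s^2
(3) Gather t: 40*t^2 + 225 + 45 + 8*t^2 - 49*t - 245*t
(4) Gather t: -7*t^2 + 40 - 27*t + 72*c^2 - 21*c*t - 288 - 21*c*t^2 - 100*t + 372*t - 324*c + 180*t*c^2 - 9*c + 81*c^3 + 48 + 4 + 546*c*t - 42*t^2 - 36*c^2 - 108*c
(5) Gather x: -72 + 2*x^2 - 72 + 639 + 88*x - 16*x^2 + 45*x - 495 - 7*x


(1) = -2*m^3 - 13*m^2 + 48*m + 20*z^3 + z^2*(32 - 42*m) + z*(24*m^2 - 19*m - 75) + 27
(2) = 10*l^3 + l^2*(35 - 33*s) + l*(-367*s^2 + 63*s + 20) - 72*s^3 - 694*s^2 + 258*s - 20
(3) = 48*t^2 - 294*t + 270
(4) = 81*c^3 + 36*c^2 - 441*c + t^2*(-21*c - 49) + t*(180*c^2 + 525*c + 245) - 196
(5) = -14*x^2 + 126*x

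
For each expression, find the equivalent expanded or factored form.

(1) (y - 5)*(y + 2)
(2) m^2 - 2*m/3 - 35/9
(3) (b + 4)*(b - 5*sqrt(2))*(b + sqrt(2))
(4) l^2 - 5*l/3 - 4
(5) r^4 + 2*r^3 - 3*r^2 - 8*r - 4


(1) = y^2 - 3*y - 10
(2) = (m - 7/3)*(m + 5/3)
(3) = b^3 - 4*sqrt(2)*b^2 + 4*b^2 - 16*sqrt(2)*b - 10*b - 40
(4) = (l - 3)*(l + 4/3)
(5) = (r - 2)*(r + 1)^2*(r + 2)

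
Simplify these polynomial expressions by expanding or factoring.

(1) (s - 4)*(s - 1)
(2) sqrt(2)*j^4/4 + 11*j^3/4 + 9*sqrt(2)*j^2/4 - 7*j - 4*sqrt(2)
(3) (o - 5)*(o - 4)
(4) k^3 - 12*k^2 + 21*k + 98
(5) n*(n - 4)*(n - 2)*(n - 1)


(1) = s^2 - 5*s + 4
(2) = (j/2 + sqrt(2))*(j - sqrt(2))*(j + 4*sqrt(2))*(sqrt(2)*j/2 + 1/2)
(3) = o^2 - 9*o + 20
(4) = (k - 7)^2*(k + 2)
(5) = n^4 - 7*n^3 + 14*n^2 - 8*n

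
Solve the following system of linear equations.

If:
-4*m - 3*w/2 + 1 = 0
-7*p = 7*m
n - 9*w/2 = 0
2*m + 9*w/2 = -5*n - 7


Then:
m = 5/14
n = -9/7
p = -5/14
w = -2/7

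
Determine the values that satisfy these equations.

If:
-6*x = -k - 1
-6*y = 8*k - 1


Then:
k = 1/8 - 3*y/4
x = 3/16 - y/8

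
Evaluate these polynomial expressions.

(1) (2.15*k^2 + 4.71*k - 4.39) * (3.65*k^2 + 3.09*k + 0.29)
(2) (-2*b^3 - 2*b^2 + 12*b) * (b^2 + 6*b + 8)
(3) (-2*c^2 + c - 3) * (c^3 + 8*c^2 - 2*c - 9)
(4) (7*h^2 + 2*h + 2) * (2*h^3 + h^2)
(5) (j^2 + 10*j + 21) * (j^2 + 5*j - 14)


(1) = 7.8475*k^4 + 23.835*k^3 - 0.8461*k^2 - 12.1992*k - 1.2731
(2) = -2*b^5 - 14*b^4 - 16*b^3 + 56*b^2 + 96*b
(3) = -2*c^5 - 15*c^4 + 9*c^3 - 8*c^2 - 3*c + 27
(4) = 14*h^5 + 11*h^4 + 6*h^3 + 2*h^2
(5) = j^4 + 15*j^3 + 57*j^2 - 35*j - 294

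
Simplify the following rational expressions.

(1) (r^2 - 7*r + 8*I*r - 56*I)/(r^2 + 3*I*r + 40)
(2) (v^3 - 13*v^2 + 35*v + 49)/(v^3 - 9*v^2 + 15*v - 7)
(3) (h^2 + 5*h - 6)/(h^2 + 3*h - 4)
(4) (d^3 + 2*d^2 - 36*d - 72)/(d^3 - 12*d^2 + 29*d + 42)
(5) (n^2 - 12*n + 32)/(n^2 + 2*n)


(1) = (r - 7)/(r - 5*I)
(2) = (v^2 - 6*v - 7)/(v^2 - 2*v + 1)
(3) = (h + 6)/(h + 4)
(4) = (d^2 + 8*d + 12)/(d^2 - 6*d - 7)
(5) = (n^2 - 12*n + 32)/(n^2 + 2*n)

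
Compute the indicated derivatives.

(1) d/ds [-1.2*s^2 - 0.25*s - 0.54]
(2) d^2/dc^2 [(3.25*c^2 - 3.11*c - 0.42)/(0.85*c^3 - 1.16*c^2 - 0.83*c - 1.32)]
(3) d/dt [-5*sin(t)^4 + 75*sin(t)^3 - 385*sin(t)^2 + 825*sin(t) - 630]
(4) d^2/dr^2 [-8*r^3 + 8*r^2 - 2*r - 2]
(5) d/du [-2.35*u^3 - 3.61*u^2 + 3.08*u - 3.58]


(1) = -2.4*s - 0.25
(2) = (4.69625*c^6 - 13.48185*c^5 + 28.51461*c^4 + 38.660878*c^3 - 73.344492*c^2 + 23.318496*c + 18.847764)/(0.614125*c^9 - 2.5143*c^8 + 1.632255*c^7 + 0.488284*c^6 + 6.215271*c^5 - 2.138388*c^4 - 3.754043*c^3 - 8.791596*c^2 - 4.338576*c - 2.299968)
(3) = 5*(-4*sin(t)^3 + 45*sin(t)^2 - 154*sin(t) + 165)*cos(t)
(4) = 16 - 48*r
(5) = -7.05*u^2 - 7.22*u + 3.08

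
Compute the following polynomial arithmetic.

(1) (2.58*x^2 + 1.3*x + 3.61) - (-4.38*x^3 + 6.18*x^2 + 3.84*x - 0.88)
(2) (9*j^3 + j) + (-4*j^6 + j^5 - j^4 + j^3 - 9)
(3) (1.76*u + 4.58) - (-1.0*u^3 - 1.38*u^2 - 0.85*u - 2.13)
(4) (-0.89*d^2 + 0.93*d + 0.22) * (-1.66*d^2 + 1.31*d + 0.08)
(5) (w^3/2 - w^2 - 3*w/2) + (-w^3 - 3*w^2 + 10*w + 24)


(1) = 4.38*x^3 - 3.6*x^2 - 2.54*x + 4.49
(2) = -4*j^6 + j^5 - j^4 + 10*j^3 + j - 9
(3) = 1.0*u^3 + 1.38*u^2 + 2.61*u + 6.71
(4) = 1.4774*d^4 - 2.7097*d^3 + 0.7819*d^2 + 0.3626*d + 0.0176
(5) = -w^3/2 - 4*w^2 + 17*w/2 + 24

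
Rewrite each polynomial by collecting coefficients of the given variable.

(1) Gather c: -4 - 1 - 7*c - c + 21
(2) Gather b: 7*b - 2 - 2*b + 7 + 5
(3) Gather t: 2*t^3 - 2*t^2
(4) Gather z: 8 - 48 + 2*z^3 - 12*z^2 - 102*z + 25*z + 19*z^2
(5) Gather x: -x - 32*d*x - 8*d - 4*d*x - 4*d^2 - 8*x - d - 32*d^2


(1) = 16 - 8*c
(2) = 5*b + 10
(3) = 2*t^3 - 2*t^2
(4) = 2*z^3 + 7*z^2 - 77*z - 40
(5) = -36*d^2 - 9*d + x*(-36*d - 9)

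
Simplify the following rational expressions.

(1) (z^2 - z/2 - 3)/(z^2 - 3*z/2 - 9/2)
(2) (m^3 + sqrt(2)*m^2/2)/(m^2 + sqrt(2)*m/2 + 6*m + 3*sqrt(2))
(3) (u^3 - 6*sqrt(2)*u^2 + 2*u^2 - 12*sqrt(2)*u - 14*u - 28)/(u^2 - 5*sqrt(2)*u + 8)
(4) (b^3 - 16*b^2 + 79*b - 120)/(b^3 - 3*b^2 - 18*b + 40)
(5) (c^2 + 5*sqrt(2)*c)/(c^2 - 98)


(1) = (z - 2)/(z - 3)
(2) = 4*m^2/(4*m + 24)
(3) = (u^3 + u^2*(2 - 6*sqrt(2)) + u*(-12*sqrt(2) - 14) - 28)/(u^2 - 5*sqrt(2)*u + 8)
(4) = (b^2 - 11*b + 24)/(b^2 + 2*b - 8)
(5) = (c^2 + 5*sqrt(2)*c)/(c^2 - 98)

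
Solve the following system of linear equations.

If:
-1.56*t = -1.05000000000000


Then:
t = 0.67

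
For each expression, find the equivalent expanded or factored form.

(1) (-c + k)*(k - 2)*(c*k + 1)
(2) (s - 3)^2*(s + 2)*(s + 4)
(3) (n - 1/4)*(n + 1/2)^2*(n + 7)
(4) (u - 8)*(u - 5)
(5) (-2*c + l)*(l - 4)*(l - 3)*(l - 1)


(1) = -c^2*k^2 + 2*c^2*k + c*k^3 - 2*c*k^2 - c*k + 2*c + k^2 - 2*k
(2) = s^4 - 19*s^2 + 6*s + 72
(3) = n^4 + 31*n^3/4 + 21*n^2/4 - n/16 - 7/16
(4) = u^2 - 13*u + 40
(5) = -2*c*l^3 + 16*c*l^2 - 38*c*l + 24*c + l^4 - 8*l^3 + 19*l^2 - 12*l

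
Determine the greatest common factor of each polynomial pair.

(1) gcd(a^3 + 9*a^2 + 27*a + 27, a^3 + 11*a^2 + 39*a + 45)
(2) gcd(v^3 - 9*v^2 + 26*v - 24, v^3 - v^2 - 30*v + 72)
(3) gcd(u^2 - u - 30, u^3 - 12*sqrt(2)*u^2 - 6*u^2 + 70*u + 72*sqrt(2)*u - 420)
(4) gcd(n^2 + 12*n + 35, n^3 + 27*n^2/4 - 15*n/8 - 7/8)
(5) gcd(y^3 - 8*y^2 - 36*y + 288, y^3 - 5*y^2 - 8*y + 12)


(1) = gcd((a + 3)^3, (a + 3)^2*(a + 5)) = a^2 + 6*a + 9
(2) = v^2 - 7*v + 12
(3) = u - 6
(4) = n + 7
(5) = gcd((y - 8)*(y - 6)*(y + 6), (y - 6)*(y - 1)*(y + 2)) = y - 6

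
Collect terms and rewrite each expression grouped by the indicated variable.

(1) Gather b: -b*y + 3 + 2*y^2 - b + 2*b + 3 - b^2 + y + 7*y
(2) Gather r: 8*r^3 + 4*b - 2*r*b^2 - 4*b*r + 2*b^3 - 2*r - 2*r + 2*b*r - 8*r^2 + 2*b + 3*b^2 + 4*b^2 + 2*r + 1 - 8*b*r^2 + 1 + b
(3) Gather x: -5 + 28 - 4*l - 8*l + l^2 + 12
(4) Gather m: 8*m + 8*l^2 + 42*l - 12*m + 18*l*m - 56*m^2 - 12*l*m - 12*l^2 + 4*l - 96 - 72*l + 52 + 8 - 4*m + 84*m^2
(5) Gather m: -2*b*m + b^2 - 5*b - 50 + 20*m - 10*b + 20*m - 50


(1) = -b^2 + b*(1 - y) + 2*y^2 + 8*y + 6
(2) = 2*b^3 + 7*b^2 + 7*b + 8*r^3 + r^2*(-8*b - 8) + r*(-2*b^2 - 2*b - 2) + 2
(3) = l^2 - 12*l + 35
(4) = -4*l^2 - 26*l + 28*m^2 + m*(6*l - 8) - 36
(5) = b^2 - 15*b + m*(40 - 2*b) - 100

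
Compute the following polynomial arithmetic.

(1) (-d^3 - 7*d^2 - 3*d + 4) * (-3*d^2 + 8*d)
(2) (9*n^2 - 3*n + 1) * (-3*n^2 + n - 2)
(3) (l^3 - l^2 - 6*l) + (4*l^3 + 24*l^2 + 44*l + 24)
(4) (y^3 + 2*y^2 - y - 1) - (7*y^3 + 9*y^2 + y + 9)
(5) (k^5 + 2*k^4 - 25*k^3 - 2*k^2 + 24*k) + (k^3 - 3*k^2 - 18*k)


(1) = 3*d^5 + 13*d^4 - 47*d^3 - 36*d^2 + 32*d
(2) = -27*n^4 + 18*n^3 - 24*n^2 + 7*n - 2
(3) = 5*l^3 + 23*l^2 + 38*l + 24
(4) = -6*y^3 - 7*y^2 - 2*y - 10
(5) = k^5 + 2*k^4 - 24*k^3 - 5*k^2 + 6*k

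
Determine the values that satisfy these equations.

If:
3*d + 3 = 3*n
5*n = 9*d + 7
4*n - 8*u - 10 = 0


Then:
d = -1/2
n = 1/2
u = -1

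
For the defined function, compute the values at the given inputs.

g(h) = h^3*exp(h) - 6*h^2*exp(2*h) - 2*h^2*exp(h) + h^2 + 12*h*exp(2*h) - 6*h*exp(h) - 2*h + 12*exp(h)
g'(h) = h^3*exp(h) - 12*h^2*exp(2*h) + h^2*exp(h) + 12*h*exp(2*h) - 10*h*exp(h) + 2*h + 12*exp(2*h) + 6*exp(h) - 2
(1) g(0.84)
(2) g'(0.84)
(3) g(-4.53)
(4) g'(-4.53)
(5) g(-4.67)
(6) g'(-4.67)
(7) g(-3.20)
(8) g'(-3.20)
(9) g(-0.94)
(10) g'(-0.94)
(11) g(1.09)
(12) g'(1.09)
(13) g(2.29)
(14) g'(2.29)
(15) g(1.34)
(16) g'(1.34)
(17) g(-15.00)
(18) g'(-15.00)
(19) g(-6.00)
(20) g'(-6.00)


(1) = 44.62
(2) = 70.17
(3) = 28.54
(4) = -11.32
(5) = 30.14
(6) = -11.62
(7) = 15.58
(8) = -8.02
(9) = 6.11
(10) = 0.65
(11) = 64.68
(12) = 88.73
(13) = -390.06
(14) = -2280.57
(15) = 87.11
(16) = 83.75
(17) = 255.00
(18) = -32.00
(19) = 47.40
(20) = -14.29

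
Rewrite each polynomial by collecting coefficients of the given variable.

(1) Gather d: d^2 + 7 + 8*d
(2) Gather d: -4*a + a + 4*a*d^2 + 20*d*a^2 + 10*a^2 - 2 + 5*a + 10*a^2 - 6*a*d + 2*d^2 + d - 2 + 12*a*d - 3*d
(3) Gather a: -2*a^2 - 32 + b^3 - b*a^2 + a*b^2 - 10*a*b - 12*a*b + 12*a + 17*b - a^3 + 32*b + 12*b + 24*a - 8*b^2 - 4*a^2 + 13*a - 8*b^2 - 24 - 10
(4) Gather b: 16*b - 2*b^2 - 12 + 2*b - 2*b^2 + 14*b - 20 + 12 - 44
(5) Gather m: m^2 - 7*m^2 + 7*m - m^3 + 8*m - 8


(1) = d^2 + 8*d + 7
(2) = 20*a^2 + 2*a + d^2*(4*a + 2) + d*(20*a^2 + 6*a - 2) - 4
(3) = -a^3 + a^2*(-b - 6) + a*(b^2 - 22*b + 49) + b^3 - 16*b^2 + 61*b - 66
(4) = -4*b^2 + 32*b - 64
(5) = -m^3 - 6*m^2 + 15*m - 8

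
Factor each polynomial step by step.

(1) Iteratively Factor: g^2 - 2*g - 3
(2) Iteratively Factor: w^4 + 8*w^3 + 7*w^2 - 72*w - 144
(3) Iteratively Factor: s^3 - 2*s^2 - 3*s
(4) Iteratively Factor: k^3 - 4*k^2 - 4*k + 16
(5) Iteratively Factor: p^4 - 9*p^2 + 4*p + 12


(1) = (g - 3)*(g + 1)
(2) = (w + 3)*(w^3 + 5*w^2 - 8*w - 48) = (w + 3)*(w + 4)*(w^2 + w - 12) = (w - 3)*(w + 3)*(w + 4)*(w + 4)
(3) = (s - 3)*(s^2 + s) = s*(s - 3)*(s + 1)
(4) = (k - 2)*(k^2 - 2*k - 8) = (k - 2)*(k + 2)*(k - 4)
(5) = (p + 3)*(p^3 - 3*p^2 + 4) = (p - 2)*(p + 3)*(p^2 - p - 2) = (p - 2)^2*(p + 3)*(p + 1)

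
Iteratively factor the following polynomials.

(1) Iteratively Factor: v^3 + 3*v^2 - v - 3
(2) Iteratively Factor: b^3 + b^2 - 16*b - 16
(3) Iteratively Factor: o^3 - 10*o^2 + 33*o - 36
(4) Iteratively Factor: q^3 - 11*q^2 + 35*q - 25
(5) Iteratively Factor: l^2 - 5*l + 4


(1) = (v + 1)*(v^2 + 2*v - 3) = (v + 1)*(v + 3)*(v - 1)
(2) = (b + 4)*(b^2 - 3*b - 4) = (b - 4)*(b + 4)*(b + 1)
(3) = (o - 4)*(o^2 - 6*o + 9) = (o - 4)*(o - 3)*(o - 3)
(4) = (q - 1)*(q^2 - 10*q + 25) = (q - 5)*(q - 1)*(q - 5)
(5) = (l - 1)*(l - 4)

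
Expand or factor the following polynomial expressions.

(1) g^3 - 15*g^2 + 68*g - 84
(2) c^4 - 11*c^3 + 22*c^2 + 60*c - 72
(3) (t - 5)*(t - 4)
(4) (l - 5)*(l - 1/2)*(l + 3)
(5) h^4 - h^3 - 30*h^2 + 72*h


(1) = (g - 7)*(g - 6)*(g - 2)
(2) = (c - 6)^2*(c - 1)*(c + 2)
(3) = t^2 - 9*t + 20
(4) = l^3 - 5*l^2/2 - 14*l + 15/2
(5) = h*(h - 4)*(h - 3)*(h + 6)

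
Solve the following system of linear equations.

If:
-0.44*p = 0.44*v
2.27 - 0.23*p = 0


Then:
p = 9.87
v = -9.87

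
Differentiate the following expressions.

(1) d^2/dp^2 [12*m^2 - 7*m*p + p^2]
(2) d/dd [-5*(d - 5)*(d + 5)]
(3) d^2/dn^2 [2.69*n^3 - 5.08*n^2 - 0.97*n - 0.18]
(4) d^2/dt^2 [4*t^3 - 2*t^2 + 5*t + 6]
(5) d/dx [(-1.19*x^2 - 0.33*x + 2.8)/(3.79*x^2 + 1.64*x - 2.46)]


(1) = 2
(2) = -10*d
(3) = 16.14*n - 10.16
(4) = 24*t - 4
(5) = (-0.7009*x^2 - 15.3692*x - 3.7802)/(14.3641*x^4 + 12.4312*x^3 - 15.9572*x^2 - 8.0688*x + 6.0516)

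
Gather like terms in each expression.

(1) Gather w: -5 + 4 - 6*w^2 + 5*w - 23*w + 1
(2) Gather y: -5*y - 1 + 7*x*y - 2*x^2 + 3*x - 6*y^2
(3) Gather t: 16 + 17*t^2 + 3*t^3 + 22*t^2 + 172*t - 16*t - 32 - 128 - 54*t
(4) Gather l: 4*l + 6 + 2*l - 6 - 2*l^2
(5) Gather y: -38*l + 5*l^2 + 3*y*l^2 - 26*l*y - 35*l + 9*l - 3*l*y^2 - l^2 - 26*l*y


(1) = -6*w^2 - 18*w
(2) = -2*x^2 + 3*x - 6*y^2 + y*(7*x - 5) - 1
(3) = 3*t^3 + 39*t^2 + 102*t - 144
(4) = -2*l^2 + 6*l
(5) = 4*l^2 - 3*l*y^2 - 64*l + y*(3*l^2 - 52*l)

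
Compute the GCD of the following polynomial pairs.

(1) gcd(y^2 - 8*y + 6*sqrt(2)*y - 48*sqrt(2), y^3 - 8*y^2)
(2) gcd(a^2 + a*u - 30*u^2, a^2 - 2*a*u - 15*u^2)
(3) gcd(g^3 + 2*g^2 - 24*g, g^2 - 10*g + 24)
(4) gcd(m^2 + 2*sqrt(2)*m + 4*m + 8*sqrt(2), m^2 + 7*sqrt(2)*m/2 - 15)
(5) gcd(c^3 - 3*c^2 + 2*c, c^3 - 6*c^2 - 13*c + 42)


(1) = gcd((y - 8)*(y + 6*sqrt(2)), y^2*(y - 8)) = y - 8
(2) = gcd((a - 5*u)*(a + 6*u), (a - 5*u)*(a + 3*u)) = -a + 5*u
(3) = g - 4
(4) = gcd((m + 4)*(m + 2*sqrt(2)), (m - 3*sqrt(2)/2)*(m + 5*sqrt(2))) = 1
(5) = gcd(c*(c - 2)*(c - 1), (c - 7)*(c - 2)*(c + 3)) = c - 2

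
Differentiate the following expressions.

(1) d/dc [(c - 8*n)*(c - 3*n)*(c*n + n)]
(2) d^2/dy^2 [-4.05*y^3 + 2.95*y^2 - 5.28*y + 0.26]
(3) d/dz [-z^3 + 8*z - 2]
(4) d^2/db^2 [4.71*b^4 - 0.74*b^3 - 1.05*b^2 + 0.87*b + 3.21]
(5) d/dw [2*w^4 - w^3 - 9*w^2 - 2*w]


(1) = n*(3*c^2 - 22*c*n + 2*c + 24*n^2 - 11*n)
(2) = 5.9 - 24.3*y
(3) = 8 - 3*z^2
(4) = 56.52*b^2 - 4.44*b - 2.1
(5) = 8*w^3 - 3*w^2 - 18*w - 2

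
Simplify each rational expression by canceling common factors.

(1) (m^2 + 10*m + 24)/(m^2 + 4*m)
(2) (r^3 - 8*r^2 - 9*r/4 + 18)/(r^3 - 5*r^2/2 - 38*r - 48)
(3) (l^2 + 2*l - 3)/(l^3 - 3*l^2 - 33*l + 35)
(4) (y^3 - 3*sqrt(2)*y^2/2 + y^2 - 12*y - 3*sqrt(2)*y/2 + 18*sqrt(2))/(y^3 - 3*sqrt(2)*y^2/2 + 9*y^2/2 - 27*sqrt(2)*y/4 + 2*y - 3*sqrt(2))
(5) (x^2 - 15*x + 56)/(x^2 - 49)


(1) = (m + 6)/m
(2) = (2*r - 3)/(2*r + 8)
(3) = (l + 3)/(l^2 - 2*l - 35)
(4) = (8*y - 24)/(8*y + 4)
(5) = (x - 8)/(x + 7)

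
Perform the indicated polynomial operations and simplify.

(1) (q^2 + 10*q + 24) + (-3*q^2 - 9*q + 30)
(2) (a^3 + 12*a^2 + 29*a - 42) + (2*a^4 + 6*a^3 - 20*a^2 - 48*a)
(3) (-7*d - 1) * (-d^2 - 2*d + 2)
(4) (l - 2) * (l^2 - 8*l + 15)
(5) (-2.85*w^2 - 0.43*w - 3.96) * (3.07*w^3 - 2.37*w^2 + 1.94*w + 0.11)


(1) = -2*q^2 + q + 54
(2) = 2*a^4 + 7*a^3 - 8*a^2 - 19*a - 42
(3) = 7*d^3 + 15*d^2 - 12*d - 2
(4) = l^3 - 10*l^2 + 31*l - 30
(5) = -8.7495*w^5 + 5.4344*w^4 - 16.6671*w^3 + 8.2375*w^2 - 7.7297*w - 0.4356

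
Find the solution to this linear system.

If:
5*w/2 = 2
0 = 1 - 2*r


Then:
r = 1/2
w = 4/5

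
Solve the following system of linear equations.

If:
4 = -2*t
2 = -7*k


Then:
k = -2/7
t = -2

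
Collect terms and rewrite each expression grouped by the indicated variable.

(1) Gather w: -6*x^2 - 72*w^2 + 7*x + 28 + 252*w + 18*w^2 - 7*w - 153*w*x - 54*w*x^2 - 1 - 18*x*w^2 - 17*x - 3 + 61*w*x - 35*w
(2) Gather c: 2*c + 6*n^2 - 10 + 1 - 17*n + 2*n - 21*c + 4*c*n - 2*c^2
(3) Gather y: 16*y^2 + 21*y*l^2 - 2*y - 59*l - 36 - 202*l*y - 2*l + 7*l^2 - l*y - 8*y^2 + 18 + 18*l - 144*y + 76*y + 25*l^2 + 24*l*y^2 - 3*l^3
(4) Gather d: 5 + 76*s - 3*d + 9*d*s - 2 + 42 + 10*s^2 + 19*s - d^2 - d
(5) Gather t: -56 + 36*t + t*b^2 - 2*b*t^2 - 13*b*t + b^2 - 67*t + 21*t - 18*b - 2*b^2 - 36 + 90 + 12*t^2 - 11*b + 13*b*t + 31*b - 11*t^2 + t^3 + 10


(1) = w^2*(-18*x - 54) + w*(-54*x^2 - 92*x + 210) - 6*x^2 - 10*x + 24
(2) = -2*c^2 + c*(4*n - 19) + 6*n^2 - 15*n - 9
(3) = -3*l^3 + 32*l^2 - 43*l + y^2*(24*l + 8) + y*(21*l^2 - 203*l - 70) - 18
(4) = -d^2 + d*(9*s - 4) + 10*s^2 + 95*s + 45
(5) = -b^2 + 2*b + t^3 + t^2*(1 - 2*b) + t*(b^2 - 10) + 8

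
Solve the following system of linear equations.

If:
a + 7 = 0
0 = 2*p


Then:
a = -7
p = 0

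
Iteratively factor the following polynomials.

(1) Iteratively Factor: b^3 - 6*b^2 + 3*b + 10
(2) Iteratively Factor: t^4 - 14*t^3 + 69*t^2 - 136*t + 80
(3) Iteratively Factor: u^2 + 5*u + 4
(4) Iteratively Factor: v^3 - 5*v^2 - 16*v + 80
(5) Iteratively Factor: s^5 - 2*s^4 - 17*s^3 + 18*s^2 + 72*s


(1) = (b - 5)*(b^2 - b - 2) = (b - 5)*(b - 2)*(b + 1)
(2) = (t - 5)*(t^3 - 9*t^2 + 24*t - 16) = (t - 5)*(t - 1)*(t^2 - 8*t + 16) = (t - 5)*(t - 4)*(t - 1)*(t - 4)
(3) = (u + 4)*(u + 1)
(4) = (v - 4)*(v^2 - v - 20) = (v - 5)*(v - 4)*(v + 4)
(5) = (s)*(s^4 - 2*s^3 - 17*s^2 + 18*s + 72) = s*(s + 3)*(s^3 - 5*s^2 - 2*s + 24) = s*(s - 4)*(s + 3)*(s^2 - s - 6) = s*(s - 4)*(s - 3)*(s + 3)*(s + 2)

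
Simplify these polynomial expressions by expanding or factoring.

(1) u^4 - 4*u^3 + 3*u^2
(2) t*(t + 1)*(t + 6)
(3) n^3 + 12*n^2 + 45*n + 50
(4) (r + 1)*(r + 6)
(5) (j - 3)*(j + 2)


(1) = u^2*(u - 3)*(u - 1)
(2) = t^3 + 7*t^2 + 6*t
(3) = (n + 2)*(n + 5)^2
(4) = r^2 + 7*r + 6
(5) = j^2 - j - 6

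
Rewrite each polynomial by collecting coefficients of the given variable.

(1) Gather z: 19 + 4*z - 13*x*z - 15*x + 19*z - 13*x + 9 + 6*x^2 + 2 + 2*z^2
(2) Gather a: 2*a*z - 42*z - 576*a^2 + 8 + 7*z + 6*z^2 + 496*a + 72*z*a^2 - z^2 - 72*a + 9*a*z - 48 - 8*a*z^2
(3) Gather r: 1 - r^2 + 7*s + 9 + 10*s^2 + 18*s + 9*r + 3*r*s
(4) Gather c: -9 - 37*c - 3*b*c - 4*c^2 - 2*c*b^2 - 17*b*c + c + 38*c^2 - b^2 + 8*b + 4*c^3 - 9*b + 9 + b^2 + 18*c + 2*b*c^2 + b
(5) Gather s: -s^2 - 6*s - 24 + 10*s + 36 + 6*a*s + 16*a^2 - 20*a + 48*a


(1) = 6*x^2 - 28*x + 2*z^2 + z*(23 - 13*x) + 30
(2) = a^2*(72*z - 576) + a*(-8*z^2 + 11*z + 424) + 5*z^2 - 35*z - 40
(3) = -r^2 + r*(3*s + 9) + 10*s^2 + 25*s + 10
(4) = 4*c^3 + c^2*(2*b + 34) + c*(-2*b^2 - 20*b - 18)
(5) = 16*a^2 + 28*a - s^2 + s*(6*a + 4) + 12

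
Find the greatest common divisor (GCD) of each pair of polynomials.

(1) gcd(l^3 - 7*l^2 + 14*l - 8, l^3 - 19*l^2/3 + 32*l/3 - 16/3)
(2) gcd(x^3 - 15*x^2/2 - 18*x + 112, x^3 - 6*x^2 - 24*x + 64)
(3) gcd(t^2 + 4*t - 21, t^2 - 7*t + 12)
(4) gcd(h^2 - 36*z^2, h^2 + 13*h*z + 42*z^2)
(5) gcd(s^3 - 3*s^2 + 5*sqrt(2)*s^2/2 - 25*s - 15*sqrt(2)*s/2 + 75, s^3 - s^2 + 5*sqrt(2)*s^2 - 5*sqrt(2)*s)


(1) = l^2 - 5*l + 4
(2) = x^2 - 4*x - 32
(3) = gcd((t - 3)*(t + 7), (t - 4)*(t - 3)) = t - 3
(4) = h + 6*z
(5) = s + 5*sqrt(2)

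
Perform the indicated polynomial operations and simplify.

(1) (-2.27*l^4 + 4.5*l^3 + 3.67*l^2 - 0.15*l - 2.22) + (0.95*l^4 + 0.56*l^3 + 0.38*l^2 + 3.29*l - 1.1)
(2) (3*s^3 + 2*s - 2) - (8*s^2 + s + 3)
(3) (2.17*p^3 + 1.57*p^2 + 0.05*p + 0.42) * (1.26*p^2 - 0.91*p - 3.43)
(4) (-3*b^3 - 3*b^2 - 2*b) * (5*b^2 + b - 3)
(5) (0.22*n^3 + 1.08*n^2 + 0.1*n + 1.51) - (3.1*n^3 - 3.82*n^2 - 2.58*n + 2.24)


(1) = -1.32*l^4 + 5.06*l^3 + 4.05*l^2 + 3.14*l - 3.32
(2) = 3*s^3 - 8*s^2 + s - 5
(3) = 2.7342*p^5 + 0.0035*p^4 - 8.8088*p^3 - 4.9014*p^2 - 0.5537*p - 1.4406
(4) = -15*b^5 - 18*b^4 - 4*b^3 + 7*b^2 + 6*b
(5) = -2.88*n^3 + 4.9*n^2 + 2.68*n - 0.73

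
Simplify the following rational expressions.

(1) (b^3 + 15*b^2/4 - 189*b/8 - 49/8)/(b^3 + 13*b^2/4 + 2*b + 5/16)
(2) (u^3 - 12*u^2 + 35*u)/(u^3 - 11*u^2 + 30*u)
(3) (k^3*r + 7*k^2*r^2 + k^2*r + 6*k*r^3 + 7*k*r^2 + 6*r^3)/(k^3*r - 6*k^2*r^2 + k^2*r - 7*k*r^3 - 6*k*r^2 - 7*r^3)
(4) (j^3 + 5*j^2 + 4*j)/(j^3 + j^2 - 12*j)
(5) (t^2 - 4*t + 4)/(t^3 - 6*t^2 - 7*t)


(1) = (4*b^2 + 14*b - 98)/(4*b^2 + 12*b + 5)
(2) = (u - 7)/(u - 6)
(3) = (-k - 6*r)/(-k + 7*r)
(4) = (j + 1)/(j - 3)
(5) = (t^2 - 4*t + 4)/(t^3 - 6*t^2 - 7*t)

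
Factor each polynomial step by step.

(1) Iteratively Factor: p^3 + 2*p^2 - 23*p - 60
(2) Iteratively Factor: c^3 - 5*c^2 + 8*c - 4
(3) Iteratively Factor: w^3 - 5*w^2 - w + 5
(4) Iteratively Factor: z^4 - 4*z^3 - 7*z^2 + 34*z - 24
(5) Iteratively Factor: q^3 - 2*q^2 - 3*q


(1) = (p - 5)*(p^2 + 7*p + 12) = (p - 5)*(p + 3)*(p + 4)
(2) = (c - 2)*(c^2 - 3*c + 2) = (c - 2)*(c - 1)*(c - 2)
(3) = (w - 1)*(w^2 - 4*w - 5) = (w - 1)*(w + 1)*(w - 5)
(4) = (z - 1)*(z^3 - 3*z^2 - 10*z + 24) = (z - 2)*(z - 1)*(z^2 - z - 12) = (z - 4)*(z - 2)*(z - 1)*(z + 3)
(5) = (q + 1)*(q^2 - 3*q) = q*(q + 1)*(q - 3)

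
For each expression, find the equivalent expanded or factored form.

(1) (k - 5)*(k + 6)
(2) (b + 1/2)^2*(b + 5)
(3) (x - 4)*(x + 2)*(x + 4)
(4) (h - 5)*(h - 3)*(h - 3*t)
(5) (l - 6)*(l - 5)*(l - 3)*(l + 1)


(1) = k^2 + k - 30
(2) = b^3 + 6*b^2 + 21*b/4 + 5/4
(3) = x^3 + 2*x^2 - 16*x - 32
(4) = h^3 - 3*h^2*t - 8*h^2 + 24*h*t + 15*h - 45*t
(5) = l^4 - 13*l^3 + 49*l^2 - 27*l - 90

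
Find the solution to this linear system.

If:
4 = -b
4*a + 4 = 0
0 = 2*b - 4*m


Then:
a = -1
b = -4
m = -2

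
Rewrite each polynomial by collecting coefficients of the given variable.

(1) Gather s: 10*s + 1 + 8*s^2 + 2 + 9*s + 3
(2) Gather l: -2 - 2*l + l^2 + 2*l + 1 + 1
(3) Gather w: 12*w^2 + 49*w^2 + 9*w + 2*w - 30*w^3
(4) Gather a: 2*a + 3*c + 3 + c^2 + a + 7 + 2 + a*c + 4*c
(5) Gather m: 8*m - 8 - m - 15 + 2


(1) = 8*s^2 + 19*s + 6
(2) = l^2
(3) = -30*w^3 + 61*w^2 + 11*w
(4) = a*(c + 3) + c^2 + 7*c + 12
(5) = 7*m - 21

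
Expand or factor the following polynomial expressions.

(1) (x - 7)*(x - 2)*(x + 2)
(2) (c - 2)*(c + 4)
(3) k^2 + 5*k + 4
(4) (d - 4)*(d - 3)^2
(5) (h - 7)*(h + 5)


(1) = x^3 - 7*x^2 - 4*x + 28
(2) = c^2 + 2*c - 8
(3) = (k + 1)*(k + 4)
(4) = d^3 - 10*d^2 + 33*d - 36
(5) = h^2 - 2*h - 35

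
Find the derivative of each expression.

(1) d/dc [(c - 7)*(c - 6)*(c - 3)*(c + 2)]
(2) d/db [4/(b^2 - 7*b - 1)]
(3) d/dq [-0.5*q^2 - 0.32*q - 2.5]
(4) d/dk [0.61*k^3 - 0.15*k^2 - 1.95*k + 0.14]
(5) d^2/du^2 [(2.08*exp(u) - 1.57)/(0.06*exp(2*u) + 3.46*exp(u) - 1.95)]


(1) = 4*c^3 - 42*c^2 + 98*c + 36
(2) = 4*(7 - 2*b)/(-b^2 + 7*b + 1)^2
(3) = -1.0*q - 0.32
(4) = 1.83*k^2 - 0.3*k - 1.95
(5) = (0.007488*exp(4*u) - 0.454416*exp(3*u) + 0.482364*exp(2*u) - 5.496412*exp(u) - 2.68359)*exp(u)/(0.000216*exp(6*u) + 0.037368*exp(5*u) + 2.133828*exp(4*u) + 38.992816*exp(3*u) - 69.34941*exp(2*u) + 39.46995*exp(u) - 7.414875)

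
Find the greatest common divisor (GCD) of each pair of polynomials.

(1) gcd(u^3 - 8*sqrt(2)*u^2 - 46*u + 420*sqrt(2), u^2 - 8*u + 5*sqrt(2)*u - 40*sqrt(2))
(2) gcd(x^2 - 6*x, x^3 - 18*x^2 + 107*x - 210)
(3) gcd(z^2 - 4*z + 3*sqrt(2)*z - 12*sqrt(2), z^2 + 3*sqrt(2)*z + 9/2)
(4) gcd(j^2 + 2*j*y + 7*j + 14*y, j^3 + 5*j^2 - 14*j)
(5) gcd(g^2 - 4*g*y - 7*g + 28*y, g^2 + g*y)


(1) = u + 5*sqrt(2)
(2) = gcd(x*(x - 6), (x - 7)*(x - 6)*(x - 5)) = x - 6
(3) = 1
(4) = gcd((j + 7)*(j + 2*y), j*(j - 2)*(j + 7)) = j + 7
(5) = 1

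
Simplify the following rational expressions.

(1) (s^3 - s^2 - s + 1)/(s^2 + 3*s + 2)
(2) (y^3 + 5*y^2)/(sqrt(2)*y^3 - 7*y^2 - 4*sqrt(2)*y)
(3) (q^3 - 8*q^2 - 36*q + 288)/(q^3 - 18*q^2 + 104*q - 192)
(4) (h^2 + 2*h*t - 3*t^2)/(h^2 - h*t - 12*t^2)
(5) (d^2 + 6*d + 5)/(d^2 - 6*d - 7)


(1) = (s^2 - 2*s + 1)/(s + 2)
(2) = (y^2 + 5*y)/(sqrt(2)*y^2 - 7*y - 4*sqrt(2))
(3) = (q + 6)/(q - 4)
(4) = (-h + t)/(-h + 4*t)
(5) = (d + 5)/(d - 7)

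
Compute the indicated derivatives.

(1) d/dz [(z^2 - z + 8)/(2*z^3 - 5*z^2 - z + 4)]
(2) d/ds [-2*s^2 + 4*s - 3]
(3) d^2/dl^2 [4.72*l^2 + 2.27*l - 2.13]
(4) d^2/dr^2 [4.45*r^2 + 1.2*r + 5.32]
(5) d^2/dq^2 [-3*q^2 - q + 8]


(1) = ((2*z - 1)*(2*z^3 - 5*z^2 - z + 4) + (-6*z^2 + 10*z + 1)*(z^2 - z + 8))/(2*z^3 - 5*z^2 - z + 4)^2
(2) = 4 - 4*s
(3) = 9.44000000000000
(4) = 8.90000000000000
(5) = -6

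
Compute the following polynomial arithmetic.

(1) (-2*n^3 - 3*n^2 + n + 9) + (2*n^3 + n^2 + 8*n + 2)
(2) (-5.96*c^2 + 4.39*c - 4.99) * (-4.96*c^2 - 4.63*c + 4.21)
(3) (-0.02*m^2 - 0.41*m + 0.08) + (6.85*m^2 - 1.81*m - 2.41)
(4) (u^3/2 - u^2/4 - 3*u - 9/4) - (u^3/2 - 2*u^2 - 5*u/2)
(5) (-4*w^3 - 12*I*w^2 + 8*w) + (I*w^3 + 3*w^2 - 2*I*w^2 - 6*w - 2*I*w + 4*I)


(1) = -2*n^2 + 9*n + 11
(2) = 29.5616*c^4 + 5.8204*c^3 - 20.6669*c^2 + 41.5856*c - 21.0079
(3) = 6.83*m^2 - 2.22*m - 2.33
(4) = 7*u^2/4 - u/2 - 9/4
(5) = -4*w^3 + I*w^3 + 3*w^2 - 14*I*w^2 + 2*w - 2*I*w + 4*I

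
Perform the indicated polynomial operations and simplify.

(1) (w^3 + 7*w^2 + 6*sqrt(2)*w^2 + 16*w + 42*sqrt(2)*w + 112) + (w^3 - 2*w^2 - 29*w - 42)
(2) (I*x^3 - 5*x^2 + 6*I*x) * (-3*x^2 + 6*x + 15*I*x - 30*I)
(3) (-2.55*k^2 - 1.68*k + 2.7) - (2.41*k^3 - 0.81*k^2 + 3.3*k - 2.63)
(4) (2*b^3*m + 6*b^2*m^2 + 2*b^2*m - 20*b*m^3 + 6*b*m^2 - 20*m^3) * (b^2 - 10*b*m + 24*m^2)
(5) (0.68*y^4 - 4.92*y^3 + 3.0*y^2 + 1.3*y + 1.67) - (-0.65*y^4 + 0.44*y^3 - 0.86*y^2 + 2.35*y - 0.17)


(1) = 2*w^3 + 5*w^2 + 6*sqrt(2)*w^2 - 13*w + 42*sqrt(2)*w + 70
(2) = -3*I*x^5 + 6*I*x^4 - 93*I*x^3 - 90*x^2 + 186*I*x^2 + 180*x
(3) = -2.41*k^3 - 1.74*k^2 - 4.98*k + 5.33
(4) = 2*b^5*m - 14*b^4*m^2 + 2*b^4*m - 32*b^3*m^3 - 14*b^3*m^2 + 344*b^2*m^4 - 32*b^2*m^3 - 480*b*m^5 + 344*b*m^4 - 480*m^5
(5) = 1.33*y^4 - 5.36*y^3 + 3.86*y^2 - 1.05*y + 1.84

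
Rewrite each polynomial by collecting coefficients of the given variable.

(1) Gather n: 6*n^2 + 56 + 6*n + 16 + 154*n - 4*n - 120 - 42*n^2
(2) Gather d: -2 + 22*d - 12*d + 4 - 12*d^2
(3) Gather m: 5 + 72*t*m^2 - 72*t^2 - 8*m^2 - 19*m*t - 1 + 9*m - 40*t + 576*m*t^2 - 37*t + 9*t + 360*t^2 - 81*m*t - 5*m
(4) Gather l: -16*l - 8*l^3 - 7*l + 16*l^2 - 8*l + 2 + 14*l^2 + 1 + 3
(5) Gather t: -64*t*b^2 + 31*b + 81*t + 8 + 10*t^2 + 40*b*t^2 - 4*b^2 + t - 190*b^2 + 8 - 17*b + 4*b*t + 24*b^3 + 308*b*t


(1) = -36*n^2 + 156*n - 48
(2) = -12*d^2 + 10*d + 2
(3) = m^2*(72*t - 8) + m*(576*t^2 - 100*t + 4) + 288*t^2 - 68*t + 4
(4) = -8*l^3 + 30*l^2 - 31*l + 6
(5) = 24*b^3 - 194*b^2 + 14*b + t^2*(40*b + 10) + t*(-64*b^2 + 312*b + 82) + 16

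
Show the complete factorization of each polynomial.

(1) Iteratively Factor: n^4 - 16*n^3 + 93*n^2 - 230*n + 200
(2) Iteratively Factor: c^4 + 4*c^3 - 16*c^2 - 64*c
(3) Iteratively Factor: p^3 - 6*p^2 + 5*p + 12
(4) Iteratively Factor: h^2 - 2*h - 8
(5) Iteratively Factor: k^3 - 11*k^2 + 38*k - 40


(1) = (n - 5)*(n^3 - 11*n^2 + 38*n - 40) = (n - 5)*(n - 2)*(n^2 - 9*n + 20) = (n - 5)^2*(n - 2)*(n - 4)
(2) = (c - 4)*(c^3 + 8*c^2 + 16*c) = (c - 4)*(c + 4)*(c^2 + 4*c) = (c - 4)*(c + 4)^2*(c)
(3) = (p - 3)*(p^2 - 3*p - 4) = (p - 4)*(p - 3)*(p + 1)
(4) = (h - 4)*(h + 2)
(5) = (k - 2)*(k^2 - 9*k + 20) = (k - 4)*(k - 2)*(k - 5)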